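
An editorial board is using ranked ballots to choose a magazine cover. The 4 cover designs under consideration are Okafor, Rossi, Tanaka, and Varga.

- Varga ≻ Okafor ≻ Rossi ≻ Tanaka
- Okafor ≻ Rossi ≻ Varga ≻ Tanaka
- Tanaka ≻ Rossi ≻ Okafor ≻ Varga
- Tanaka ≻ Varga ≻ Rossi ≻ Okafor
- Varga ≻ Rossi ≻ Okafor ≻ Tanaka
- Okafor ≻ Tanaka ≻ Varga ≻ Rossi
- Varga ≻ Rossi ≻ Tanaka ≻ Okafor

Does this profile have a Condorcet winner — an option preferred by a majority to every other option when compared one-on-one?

Yes

Head-to-head results (7 voters total):
Okafor vs Rossi: Rossi wins 4–3.
Okafor vs Tanaka: Okafor wins 4–3.
Okafor vs Varga: Varga wins 4–3.
Rossi vs Tanaka: Rossi wins 4–3.
Rossi vs Varga: Varga wins 5–2.
Tanaka vs Varga: Varga wins 4–3.
Varga beats each rival — Okafor (4–3), Rossi (5–2), Tanaka (4–3) — so Varga is the Condorcet winner.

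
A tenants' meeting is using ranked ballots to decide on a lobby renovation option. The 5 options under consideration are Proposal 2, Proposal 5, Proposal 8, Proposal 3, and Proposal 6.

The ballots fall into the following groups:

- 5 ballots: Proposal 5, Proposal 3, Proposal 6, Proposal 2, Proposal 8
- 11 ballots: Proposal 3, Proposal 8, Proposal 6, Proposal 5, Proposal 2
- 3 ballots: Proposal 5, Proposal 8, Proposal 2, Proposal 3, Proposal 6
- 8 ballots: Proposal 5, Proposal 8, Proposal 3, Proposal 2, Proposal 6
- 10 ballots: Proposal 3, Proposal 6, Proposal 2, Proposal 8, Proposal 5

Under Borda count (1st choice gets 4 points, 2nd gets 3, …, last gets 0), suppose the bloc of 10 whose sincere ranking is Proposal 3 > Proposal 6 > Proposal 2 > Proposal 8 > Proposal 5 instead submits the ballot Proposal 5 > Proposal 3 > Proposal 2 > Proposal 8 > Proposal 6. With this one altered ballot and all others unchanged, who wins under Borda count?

Proposal 5

Borda totals with the altered ballot: Proposal 2 39, Proposal 5 115, Proposal 8 76, Proposal 3 108, Proposal 6 32.
The switch changes the winner from Proposal 3 to Proposal 5.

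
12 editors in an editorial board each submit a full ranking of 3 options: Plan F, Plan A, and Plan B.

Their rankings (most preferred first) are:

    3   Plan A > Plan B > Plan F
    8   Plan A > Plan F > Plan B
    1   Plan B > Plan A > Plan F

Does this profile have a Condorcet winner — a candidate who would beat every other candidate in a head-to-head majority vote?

Head-to-head results (12 voters total):
Plan F vs Plan A: Plan A wins 12–0.
Plan F vs Plan B: Plan F wins 8–4.
Plan A vs Plan B: Plan A wins 11–1.
Plan A beats each rival — Plan F (12–0), Plan B (11–1) — so Plan A is the Condorcet winner.

Yes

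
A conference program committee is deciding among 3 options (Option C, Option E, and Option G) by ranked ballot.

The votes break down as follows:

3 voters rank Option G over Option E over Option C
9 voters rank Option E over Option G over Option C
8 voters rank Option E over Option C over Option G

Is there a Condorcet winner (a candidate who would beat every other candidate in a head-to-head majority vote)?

Yes

Head-to-head results (20 voters total):
Option C vs Option E: Option E wins 20–0.
Option C vs Option G: Option G wins 12–8.
Option E vs Option G: Option E wins 17–3.
Option E beats each rival — Option C (20–0), Option G (17–3) — so Option E is the Condorcet winner.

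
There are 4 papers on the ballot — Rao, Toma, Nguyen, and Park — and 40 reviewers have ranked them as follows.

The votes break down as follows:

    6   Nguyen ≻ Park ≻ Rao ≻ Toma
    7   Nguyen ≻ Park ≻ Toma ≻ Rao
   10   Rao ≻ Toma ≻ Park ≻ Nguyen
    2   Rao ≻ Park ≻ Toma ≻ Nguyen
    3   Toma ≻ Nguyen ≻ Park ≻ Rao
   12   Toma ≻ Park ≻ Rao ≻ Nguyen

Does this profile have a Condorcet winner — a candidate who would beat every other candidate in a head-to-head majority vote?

Yes

Head-to-head results (40 voters total):
Rao vs Toma: Toma wins 22–18.
Rao vs Nguyen: Rao wins 24–16.
Rao vs Park: Park wins 28–12.
Toma vs Nguyen: Toma wins 27–13.
Toma vs Park: Toma wins 25–15.
Nguyen vs Park: Park wins 24–16.
Toma beats each rival — Rao (22–18), Nguyen (27–13), Park (25–15) — so Toma is the Condorcet winner.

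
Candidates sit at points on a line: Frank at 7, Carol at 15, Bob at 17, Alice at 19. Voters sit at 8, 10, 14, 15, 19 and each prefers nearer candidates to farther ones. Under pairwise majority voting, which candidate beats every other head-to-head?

Carol

With single-peaked preferences on a line, the Condorcet winner is the candidate closest to the median voter.
The median voter (position 14) is closest to Carol at 15.
Check: Carol vs Alice — voters closer to Carol: 4 of 5.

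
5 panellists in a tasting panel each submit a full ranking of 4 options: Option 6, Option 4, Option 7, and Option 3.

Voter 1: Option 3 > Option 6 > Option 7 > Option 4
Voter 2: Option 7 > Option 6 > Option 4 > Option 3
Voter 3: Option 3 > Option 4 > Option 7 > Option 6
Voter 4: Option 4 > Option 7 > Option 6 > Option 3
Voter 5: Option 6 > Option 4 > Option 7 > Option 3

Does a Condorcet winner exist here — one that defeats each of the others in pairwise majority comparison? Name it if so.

Head-to-head results (5 voters total):
Option 6 vs Option 4: Option 6 wins 3–2.
Option 6 vs Option 7: Option 7 wins 3–2.
Option 6 vs Option 3: Option 6 wins 3–2.
Option 4 vs Option 7: Option 4 wins 3–2.
Option 4 vs Option 3: Option 4 wins 3–2.
Option 7 vs Option 3: Option 7 wins 3–2.
No candidate beats all others: Option 6 beats Option 4 beats Option 7 beats Option 6, a majority cycle.

No Condorcet winner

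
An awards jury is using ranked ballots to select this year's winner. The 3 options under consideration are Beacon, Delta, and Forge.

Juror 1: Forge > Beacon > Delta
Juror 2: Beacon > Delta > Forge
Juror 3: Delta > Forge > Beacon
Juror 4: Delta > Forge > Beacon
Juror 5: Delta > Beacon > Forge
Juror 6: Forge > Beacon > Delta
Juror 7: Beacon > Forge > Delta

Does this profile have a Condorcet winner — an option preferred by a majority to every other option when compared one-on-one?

Head-to-head results (7 voters total):
Beacon vs Delta: Beacon wins 4–3.
Beacon vs Forge: Forge wins 4–3.
Delta vs Forge: Delta wins 4–3.
No candidate beats all others: Beacon beats Delta beats Forge beats Beacon, a majority cycle.

No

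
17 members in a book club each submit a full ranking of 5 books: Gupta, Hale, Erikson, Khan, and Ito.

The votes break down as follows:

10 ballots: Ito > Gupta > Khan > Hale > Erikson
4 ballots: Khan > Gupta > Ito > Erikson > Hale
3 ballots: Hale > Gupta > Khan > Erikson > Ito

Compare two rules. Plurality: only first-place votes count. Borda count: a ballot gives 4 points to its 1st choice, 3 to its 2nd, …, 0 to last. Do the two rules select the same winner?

Plurality first-place counts: Gupta 0, Hale 3, Erikson 0, Khan 4, Ito 10 → Ito.
Borda totals: Gupta 51, Hale 22, Erikson 7, Khan 42, Ito 48 → Gupta.
The two rules disagree: plurality picks Ito, Borda picks Gupta.

No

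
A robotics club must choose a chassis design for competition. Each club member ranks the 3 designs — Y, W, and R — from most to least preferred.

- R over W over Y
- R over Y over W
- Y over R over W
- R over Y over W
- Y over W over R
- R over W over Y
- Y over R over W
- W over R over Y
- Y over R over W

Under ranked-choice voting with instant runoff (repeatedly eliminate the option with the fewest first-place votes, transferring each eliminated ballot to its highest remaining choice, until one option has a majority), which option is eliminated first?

W

Round 1: Y 4, R 4, W 1. W has the fewest and is eliminated.
Round 2: R 5, Y 4. R has a majority.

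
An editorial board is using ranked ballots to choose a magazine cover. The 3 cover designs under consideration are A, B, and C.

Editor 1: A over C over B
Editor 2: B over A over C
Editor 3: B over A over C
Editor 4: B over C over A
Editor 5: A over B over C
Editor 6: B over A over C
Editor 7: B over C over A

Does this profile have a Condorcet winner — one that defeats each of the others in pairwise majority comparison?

Head-to-head results (7 voters total):
A vs B: B wins 5–2.
A vs C: A wins 5–2.
B vs C: B wins 6–1.
B beats each rival — A (5–2), C (6–1) — so B is the Condorcet winner.

Yes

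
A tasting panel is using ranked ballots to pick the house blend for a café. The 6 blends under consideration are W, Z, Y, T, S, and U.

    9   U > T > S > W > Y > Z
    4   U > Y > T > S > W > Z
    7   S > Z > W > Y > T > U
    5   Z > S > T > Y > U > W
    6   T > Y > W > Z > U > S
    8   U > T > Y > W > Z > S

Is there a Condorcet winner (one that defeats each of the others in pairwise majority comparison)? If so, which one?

U

Head-to-head results (39 voters total):
W vs Z: W wins 27–12.
W vs Y: Y wins 23–16.
W vs T: T wins 32–7.
W vs S: S wins 25–14.
W vs U: U wins 26–13.
Z vs Y: Y wins 27–12.
Z vs T: T wins 27–12.
Z vs S: S wins 20–19.
Z vs U: U wins 21–18.
Y vs T: T wins 28–11.
Y vs S: S wins 21–18.
Y vs U: U wins 21–18.
T vs S: T wins 27–12.
T vs U: U wins 21–18.
S vs U: U wins 27–12.
U beats each rival — W (26–13), Z (21–18), Y (21–18), T (21–18), S (27–12) — so U is the Condorcet winner.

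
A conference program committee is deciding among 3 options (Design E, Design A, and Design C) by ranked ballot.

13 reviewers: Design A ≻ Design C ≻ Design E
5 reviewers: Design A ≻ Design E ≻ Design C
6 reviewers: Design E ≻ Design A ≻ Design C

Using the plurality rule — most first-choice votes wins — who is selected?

Design A

First-place vote totals:
  Design E: 6
  Design A: 18
  Design C: 0
Design A has the most first-place votes.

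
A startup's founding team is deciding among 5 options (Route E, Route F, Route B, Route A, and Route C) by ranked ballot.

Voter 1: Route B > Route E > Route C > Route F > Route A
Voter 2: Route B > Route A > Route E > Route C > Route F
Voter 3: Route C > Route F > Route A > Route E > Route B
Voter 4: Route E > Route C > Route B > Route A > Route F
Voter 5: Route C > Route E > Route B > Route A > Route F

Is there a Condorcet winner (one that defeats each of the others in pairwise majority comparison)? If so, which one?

Route E

Head-to-head results (5 voters total):
Route E vs Route F: Route E wins 4–1.
Route E vs Route B: Route E wins 3–2.
Route E vs Route A: Route E wins 3–2.
Route E vs Route C: Route E wins 3–2.
Route F vs Route B: Route B wins 4–1.
Route F vs Route A: Route A wins 3–2.
Route F vs Route C: Route C wins 5–0.
Route B vs Route A: Route B wins 4–1.
Route B vs Route C: Route C wins 3–2.
Route A vs Route C: Route C wins 4–1.
Route E beats each rival — Route F (4–1), Route B (3–2), Route A (3–2), Route C (3–2) — so Route E is the Condorcet winner.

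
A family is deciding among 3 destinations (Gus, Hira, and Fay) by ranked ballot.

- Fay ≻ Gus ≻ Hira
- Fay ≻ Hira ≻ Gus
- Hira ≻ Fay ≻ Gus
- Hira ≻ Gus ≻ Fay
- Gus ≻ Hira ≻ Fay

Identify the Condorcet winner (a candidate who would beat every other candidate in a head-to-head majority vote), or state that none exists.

Head-to-head results (5 voters total):
Gus vs Hira: Hira wins 3–2.
Gus vs Fay: Fay wins 3–2.
Hira vs Fay: Hira wins 3–2.
Hira beats each rival — Gus (3–2), Fay (3–2) — so Hira is the Condorcet winner.

Hira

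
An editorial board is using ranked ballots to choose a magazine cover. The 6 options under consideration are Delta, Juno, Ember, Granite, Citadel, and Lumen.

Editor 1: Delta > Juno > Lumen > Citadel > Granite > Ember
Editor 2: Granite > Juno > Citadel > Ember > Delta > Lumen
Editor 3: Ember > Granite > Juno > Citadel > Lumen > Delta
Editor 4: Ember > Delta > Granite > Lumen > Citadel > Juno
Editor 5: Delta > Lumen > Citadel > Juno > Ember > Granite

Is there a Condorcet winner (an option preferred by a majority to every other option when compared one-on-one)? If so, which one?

Head-to-head results (5 voters total):
Delta vs Juno: Delta wins 3–2.
Delta vs Ember: Ember wins 3–2.
Delta vs Granite: Delta wins 3–2.
Delta vs Citadel: Delta wins 3–2.
Delta vs Lumen: Delta wins 4–1.
Juno vs Ember: Juno wins 3–2.
Juno vs Granite: Granite wins 3–2.
Juno vs Citadel: Juno wins 3–2.
Juno vs Lumen: Juno wins 3–2.
Ember vs Granite: Ember wins 3–2.
Ember vs Citadel: Citadel wins 3–2.
Ember vs Lumen: Ember wins 3–2.
Granite vs Citadel: Granite wins 3–2.
Granite vs Lumen: Granite wins 3–2.
Citadel vs Lumen: Lumen wins 3–2.
No candidate beats all others: Delta beats Juno beats Ember beats Delta, a majority cycle.

None — there is no Condorcet winner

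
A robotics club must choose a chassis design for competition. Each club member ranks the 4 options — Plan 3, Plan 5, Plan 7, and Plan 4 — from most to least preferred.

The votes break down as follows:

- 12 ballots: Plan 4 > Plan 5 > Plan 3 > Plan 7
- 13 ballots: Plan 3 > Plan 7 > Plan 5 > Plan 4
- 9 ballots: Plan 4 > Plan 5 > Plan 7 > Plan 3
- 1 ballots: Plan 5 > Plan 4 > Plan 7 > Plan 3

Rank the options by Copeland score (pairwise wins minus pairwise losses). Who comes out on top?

Plan 4

Pairwise results:
  Plan 3 vs Plan 5: Plan 5 wins 22–13.
  Plan 3 vs Plan 7: Plan 3 wins 25–10.
  Plan 3 vs Plan 4: Plan 4 wins 22–13.
  Plan 5 vs Plan 7: Plan 5 wins 22–13.
  Plan 5 vs Plan 4: Plan 4 wins 21–14.
  Plan 7 vs Plan 4: Plan 4 wins 22–13.
Copeland scores (wins − losses):
  Plan 3: 1 − 2 = -1
  Plan 5: 2 − 1 = 1
  Plan 7: 0 − 3 = -3
  Plan 4: 3 − 0 = 3
Plan 4 has the best Copeland score.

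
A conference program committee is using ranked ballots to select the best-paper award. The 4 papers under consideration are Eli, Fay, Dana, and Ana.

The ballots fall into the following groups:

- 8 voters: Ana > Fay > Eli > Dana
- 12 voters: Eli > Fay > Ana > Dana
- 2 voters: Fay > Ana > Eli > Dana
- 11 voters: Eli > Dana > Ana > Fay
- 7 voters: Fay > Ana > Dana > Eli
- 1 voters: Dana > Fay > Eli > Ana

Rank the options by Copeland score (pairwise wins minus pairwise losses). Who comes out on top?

Pairwise results:
  Eli vs Fay: Eli wins 23–18.
  Eli vs Dana: Eli wins 33–8.
  Eli vs Ana: Eli wins 24–17.
  Fay vs Dana: Fay wins 29–12.
  Fay vs Ana: Fay wins 22–19.
  Dana vs Ana: Ana wins 29–12.
Copeland scores (wins − losses):
  Eli: 3 − 0 = 3
  Fay: 2 − 1 = 1
  Dana: 0 − 3 = -3
  Ana: 1 − 2 = -1
Eli has the best Copeland score.

Eli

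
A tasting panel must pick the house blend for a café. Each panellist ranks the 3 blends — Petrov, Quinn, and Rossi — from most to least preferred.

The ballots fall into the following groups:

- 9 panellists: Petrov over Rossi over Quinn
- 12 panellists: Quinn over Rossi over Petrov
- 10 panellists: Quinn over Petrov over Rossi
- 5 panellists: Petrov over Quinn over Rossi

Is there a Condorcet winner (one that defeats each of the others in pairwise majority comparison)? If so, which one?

Head-to-head results (36 voters total):
Petrov vs Quinn: Quinn wins 22–14.
Petrov vs Rossi: Petrov wins 24–12.
Quinn vs Rossi: Quinn wins 27–9.
Quinn beats each rival — Petrov (22–14), Rossi (27–9) — so Quinn is the Condorcet winner.

Quinn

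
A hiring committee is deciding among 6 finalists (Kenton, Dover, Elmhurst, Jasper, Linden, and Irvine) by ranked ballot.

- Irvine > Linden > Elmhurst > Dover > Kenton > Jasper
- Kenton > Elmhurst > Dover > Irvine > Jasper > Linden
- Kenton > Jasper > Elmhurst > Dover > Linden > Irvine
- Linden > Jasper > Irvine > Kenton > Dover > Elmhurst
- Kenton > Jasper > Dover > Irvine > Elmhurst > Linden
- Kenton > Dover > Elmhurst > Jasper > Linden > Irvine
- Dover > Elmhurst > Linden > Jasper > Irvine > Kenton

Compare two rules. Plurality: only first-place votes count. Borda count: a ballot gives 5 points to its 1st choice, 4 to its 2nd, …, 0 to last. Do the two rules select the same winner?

Plurality first-place counts: Kenton 4, Dover 1, Elmhurst 0, Jasper 0, Linden 1, Irvine 1 → Kenton.
Borda totals: Kenton 23, Dover 20, Elmhurst 18, Jasper 17, Linden 14, Irvine 13 → Kenton.
The two rules agree on Kenton.

Yes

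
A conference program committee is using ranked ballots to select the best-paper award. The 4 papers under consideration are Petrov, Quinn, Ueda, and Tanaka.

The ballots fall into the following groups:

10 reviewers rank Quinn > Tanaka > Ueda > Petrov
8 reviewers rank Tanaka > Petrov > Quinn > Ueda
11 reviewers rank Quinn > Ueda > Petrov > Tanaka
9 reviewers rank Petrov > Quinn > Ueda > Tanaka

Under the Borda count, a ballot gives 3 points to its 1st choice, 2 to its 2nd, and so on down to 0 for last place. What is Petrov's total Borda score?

Borda scores:
  Petrov: 10·0 + 8·2 + 11·1 + 9·3 = 54
  Quinn: 10·3 + 8·1 + 11·3 + 9·2 = 89
  Ueda: 10·1 + 8·0 + 11·2 + 9·1 = 41
  Tanaka: 10·2 + 8·3 + 11·0 + 9·0 = 44

54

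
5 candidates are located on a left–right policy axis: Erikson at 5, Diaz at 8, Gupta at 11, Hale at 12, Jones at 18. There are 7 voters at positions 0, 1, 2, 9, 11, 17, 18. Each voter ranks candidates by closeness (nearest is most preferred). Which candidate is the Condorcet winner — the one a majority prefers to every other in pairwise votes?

Diaz

With single-peaked preferences on a line, the Condorcet winner is the candidate closest to the median voter.
The median voter (position 9) is closest to Diaz at 8.
Check: Diaz vs Erikson — voters closer to Diaz: 4 of 7.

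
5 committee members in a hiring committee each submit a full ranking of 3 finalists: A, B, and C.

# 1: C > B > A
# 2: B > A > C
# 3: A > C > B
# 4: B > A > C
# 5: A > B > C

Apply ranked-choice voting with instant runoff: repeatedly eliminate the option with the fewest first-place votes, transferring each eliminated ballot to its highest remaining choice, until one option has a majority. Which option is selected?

B

Round 1: A 2, B 2, C 1. C has the fewest and is eliminated.
Round 2: B 3, A 2. B has a majority.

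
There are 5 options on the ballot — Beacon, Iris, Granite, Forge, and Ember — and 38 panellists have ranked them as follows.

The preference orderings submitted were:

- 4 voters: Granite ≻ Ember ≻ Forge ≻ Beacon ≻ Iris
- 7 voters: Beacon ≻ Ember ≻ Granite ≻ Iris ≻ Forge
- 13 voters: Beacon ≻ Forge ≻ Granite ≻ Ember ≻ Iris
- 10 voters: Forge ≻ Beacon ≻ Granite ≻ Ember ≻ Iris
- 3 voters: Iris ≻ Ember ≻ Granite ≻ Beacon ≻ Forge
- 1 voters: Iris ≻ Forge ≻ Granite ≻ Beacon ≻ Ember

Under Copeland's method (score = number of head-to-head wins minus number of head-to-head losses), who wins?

Beacon

Pairwise results:
  Beacon vs Iris: Beacon wins 34–4.
  Beacon vs Granite: Beacon wins 30–8.
  Beacon vs Forge: Beacon wins 23–15.
  Beacon vs Ember: Beacon wins 31–7.
  Iris vs Granite: Granite wins 34–4.
  Iris vs Forge: Forge wins 27–11.
  Iris vs Ember: Ember wins 34–4.
  Granite vs Forge: Forge wins 24–14.
  Granite vs Ember: Granite wins 28–10.
  Forge vs Ember: Forge wins 24–14.
Copeland scores (wins − losses):
  Beacon: 4 − 0 = 4
  Iris: 0 − 4 = -4
  Granite: 2 − 2 = 0
  Forge: 3 − 1 = 2
  Ember: 1 − 3 = -2
Beacon has the best Copeland score.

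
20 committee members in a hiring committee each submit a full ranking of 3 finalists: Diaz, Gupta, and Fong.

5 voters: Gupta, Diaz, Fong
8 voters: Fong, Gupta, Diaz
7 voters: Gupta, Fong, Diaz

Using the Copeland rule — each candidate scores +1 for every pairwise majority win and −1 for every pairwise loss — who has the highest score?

Pairwise results:
  Diaz vs Gupta: Gupta wins 20–0.
  Diaz vs Fong: Fong wins 15–5.
  Gupta vs Fong: Gupta wins 12–8.
Copeland scores (wins − losses):
  Diaz: 0 − 2 = -2
  Gupta: 2 − 0 = 2
  Fong: 1 − 1 = 0
Gupta has the best Copeland score.

Gupta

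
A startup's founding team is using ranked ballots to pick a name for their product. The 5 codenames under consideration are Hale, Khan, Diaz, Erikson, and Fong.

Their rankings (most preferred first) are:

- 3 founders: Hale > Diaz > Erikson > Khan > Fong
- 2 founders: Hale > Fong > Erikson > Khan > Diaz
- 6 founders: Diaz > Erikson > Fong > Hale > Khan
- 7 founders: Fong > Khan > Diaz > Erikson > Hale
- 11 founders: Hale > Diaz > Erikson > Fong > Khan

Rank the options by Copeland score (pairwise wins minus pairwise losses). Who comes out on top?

Pairwise results:
  Hale vs Khan: Hale wins 22–7.
  Hale vs Diaz: Hale wins 16–13.
  Hale vs Erikson: Hale wins 16–13.
  Hale vs Fong: Hale wins 16–13.
  Khan vs Diaz: Diaz wins 20–9.
  Khan vs Erikson: Erikson wins 22–7.
  Khan vs Fong: Fong wins 26–3.
  Diaz vs Erikson: Diaz wins 27–2.
  Diaz vs Fong: Diaz wins 20–9.
  Erikson vs Fong: Erikson wins 20–9.
Copeland scores (wins − losses):
  Hale: 4 − 0 = 4
  Khan: 0 − 4 = -4
  Diaz: 3 − 1 = 2
  Erikson: 2 − 2 = 0
  Fong: 1 − 3 = -2
Hale has the best Copeland score.

Hale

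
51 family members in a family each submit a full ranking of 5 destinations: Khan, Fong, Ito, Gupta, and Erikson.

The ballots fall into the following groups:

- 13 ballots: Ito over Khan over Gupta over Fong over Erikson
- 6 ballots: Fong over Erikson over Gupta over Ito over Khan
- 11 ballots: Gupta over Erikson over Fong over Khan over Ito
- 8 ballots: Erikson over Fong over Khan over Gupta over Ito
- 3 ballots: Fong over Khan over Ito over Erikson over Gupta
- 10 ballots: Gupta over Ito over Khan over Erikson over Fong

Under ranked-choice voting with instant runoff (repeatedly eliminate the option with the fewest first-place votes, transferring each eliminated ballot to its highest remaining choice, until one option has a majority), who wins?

Gupta

Round 1: Gupta 21, Ito 13, Fong 9, Erikson 8, Khan 0. Khan has the fewest and is eliminated.
Round 2: Gupta 21, Ito 13, Fong 9, Erikson 8. Erikson has the fewest and is eliminated.
Round 3: Gupta 21, Fong 17, Ito 13. Ito has the fewest and is eliminated.
Round 4: Gupta 34, Fong 17. Gupta has a majority.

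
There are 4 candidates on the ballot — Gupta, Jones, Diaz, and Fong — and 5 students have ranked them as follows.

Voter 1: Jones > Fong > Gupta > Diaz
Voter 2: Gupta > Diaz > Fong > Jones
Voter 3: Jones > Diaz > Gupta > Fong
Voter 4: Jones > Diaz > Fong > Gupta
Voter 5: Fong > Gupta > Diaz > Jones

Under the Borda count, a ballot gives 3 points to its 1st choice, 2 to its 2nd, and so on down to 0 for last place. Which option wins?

Borda scores:
  Gupta: 1 + 3 + 1 + 0 + 2 = 7
  Jones: 3 + 0 + 3 + 3 + 0 = 9
  Diaz: 0 + 2 + 2 + 2 + 1 = 7
  Fong: 2 + 1 + 0 + 1 + 3 = 7
Jones has the highest total.

Jones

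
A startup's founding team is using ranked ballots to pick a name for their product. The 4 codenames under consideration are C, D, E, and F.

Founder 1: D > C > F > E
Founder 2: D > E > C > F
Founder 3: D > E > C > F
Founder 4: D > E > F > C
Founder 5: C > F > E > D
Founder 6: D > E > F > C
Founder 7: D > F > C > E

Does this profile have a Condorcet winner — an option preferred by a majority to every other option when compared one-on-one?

Yes

Head-to-head results (7 voters total):
C vs D: D wins 6–1.
C vs E: E wins 4–3.
C vs F: C wins 4–3.
D vs E: D wins 6–1.
D vs F: D wins 6–1.
E vs F: E wins 4–3.
D beats each rival — C (6–1), E (6–1), F (6–1) — so D is the Condorcet winner.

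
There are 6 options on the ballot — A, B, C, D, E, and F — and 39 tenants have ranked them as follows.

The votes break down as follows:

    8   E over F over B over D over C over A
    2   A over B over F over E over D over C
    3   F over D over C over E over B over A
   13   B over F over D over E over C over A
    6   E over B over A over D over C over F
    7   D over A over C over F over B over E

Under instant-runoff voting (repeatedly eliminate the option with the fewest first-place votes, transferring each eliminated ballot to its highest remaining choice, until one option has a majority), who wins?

Round 1: E 14, B 13, D 7, F 3, A 2, C 0. C has the fewest and is eliminated.
Round 2: E 14, B 13, D 7, F 3, A 2. A has the fewest and is eliminated.
Round 3: B 15, E 14, D 7, F 3. F has the fewest and is eliminated.
Round 4: B 15, E 14, D 10. D has the fewest and is eliminated.
Round 5: B 22, E 17. B has a majority.

B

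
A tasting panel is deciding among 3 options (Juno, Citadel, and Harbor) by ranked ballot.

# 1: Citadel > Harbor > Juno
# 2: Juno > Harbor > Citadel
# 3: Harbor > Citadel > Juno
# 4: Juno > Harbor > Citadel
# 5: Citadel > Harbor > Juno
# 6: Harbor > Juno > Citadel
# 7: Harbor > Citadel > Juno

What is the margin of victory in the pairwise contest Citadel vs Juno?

1

Ballots ranking Citadel above Juno: 4.
Ballots ranking Juno above Citadel: 3.
Citadel wins 4–3, a margin of 1.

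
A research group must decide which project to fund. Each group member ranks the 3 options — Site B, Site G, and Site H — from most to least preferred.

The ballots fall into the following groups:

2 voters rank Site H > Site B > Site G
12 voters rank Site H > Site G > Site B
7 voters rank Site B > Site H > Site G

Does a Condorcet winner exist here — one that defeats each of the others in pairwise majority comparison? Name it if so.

Head-to-head results (21 voters total):
Site B vs Site G: Site G wins 12–9.
Site B vs Site H: Site H wins 14–7.
Site G vs Site H: Site H wins 21–0.
Site H beats each rival — Site B (14–7), Site G (21–0) — so Site H is the Condorcet winner.

Site H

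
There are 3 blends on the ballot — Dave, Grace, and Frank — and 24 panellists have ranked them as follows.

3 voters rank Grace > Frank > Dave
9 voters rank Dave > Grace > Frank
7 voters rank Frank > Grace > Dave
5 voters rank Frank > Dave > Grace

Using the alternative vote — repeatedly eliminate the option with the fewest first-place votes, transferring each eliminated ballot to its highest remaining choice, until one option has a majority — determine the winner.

Round 1: Frank 12, Dave 9, Grace 3. Grace has the fewest and is eliminated.
Round 2: Frank 15, Dave 9. Frank has a majority.

Frank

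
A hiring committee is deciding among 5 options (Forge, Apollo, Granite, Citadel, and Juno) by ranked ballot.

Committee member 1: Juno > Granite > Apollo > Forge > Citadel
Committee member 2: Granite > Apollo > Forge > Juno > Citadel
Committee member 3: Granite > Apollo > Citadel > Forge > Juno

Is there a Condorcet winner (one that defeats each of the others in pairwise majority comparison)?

Head-to-head results (3 voters total):
Forge vs Apollo: Apollo wins 3–0.
Forge vs Granite: Granite wins 3–0.
Forge vs Citadel: Forge wins 2–1.
Forge vs Juno: Forge wins 2–1.
Apollo vs Granite: Granite wins 3–0.
Apollo vs Citadel: Apollo wins 3–0.
Apollo vs Juno: Apollo wins 2–1.
Granite vs Citadel: Granite wins 3–0.
Granite vs Juno: Granite wins 2–1.
Citadel vs Juno: Juno wins 2–1.
Granite beats each rival — Forge (3–0), Apollo (3–0), Citadel (3–0), Juno (2–1) — so Granite is the Condorcet winner.

Yes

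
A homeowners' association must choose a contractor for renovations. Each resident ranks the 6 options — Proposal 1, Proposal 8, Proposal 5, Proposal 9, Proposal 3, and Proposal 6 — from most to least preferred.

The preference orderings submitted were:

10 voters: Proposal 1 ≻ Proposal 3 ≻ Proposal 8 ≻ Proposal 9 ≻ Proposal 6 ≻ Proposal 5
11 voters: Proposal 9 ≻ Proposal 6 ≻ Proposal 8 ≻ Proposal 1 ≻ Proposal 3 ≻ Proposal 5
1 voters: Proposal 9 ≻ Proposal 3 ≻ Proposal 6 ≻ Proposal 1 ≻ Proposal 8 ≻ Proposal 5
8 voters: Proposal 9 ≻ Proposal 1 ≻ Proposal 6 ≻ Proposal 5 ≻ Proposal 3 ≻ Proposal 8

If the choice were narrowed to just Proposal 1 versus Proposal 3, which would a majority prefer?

Ballots ranking Proposal 1 above Proposal 3: 10+11+8 = 29.
Ballots ranking Proposal 3 above Proposal 1: 1.
Proposal 1 wins the head-to-head, 29–1.

Proposal 1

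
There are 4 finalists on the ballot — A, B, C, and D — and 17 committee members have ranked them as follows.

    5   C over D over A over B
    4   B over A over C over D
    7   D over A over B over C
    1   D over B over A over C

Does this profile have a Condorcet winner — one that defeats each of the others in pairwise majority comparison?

No

Head-to-head results (17 voters total):
A vs B: A wins 12–5.
A vs C: A wins 12–5.
A vs D: D wins 13–4.
B vs C: B wins 12–5.
B vs D: D wins 13–4.
C vs D: C wins 9–8.
No candidate beats all others: A beats C beats D beats A, a majority cycle.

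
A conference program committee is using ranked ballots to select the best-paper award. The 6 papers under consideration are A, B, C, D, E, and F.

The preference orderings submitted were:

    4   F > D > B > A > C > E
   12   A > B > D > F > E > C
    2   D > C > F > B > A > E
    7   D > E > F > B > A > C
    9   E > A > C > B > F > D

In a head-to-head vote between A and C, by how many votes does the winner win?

30

Ballots ranking A above C: 4+12+7+9 = 32.
Ballots ranking C above A: 2.
A wins 32–2, a margin of 30.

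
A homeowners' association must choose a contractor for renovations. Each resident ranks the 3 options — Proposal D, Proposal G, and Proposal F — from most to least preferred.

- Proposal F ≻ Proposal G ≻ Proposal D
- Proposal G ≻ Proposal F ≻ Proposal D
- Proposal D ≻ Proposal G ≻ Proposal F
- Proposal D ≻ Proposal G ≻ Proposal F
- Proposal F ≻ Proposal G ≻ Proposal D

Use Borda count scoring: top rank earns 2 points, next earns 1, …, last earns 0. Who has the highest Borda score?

Borda scores:
  Proposal D: 0 + 0 + 2 + 2 + 0 = 4
  Proposal G: 1 + 2 + 1 + 1 + 1 = 6
  Proposal F: 2 + 1 + 0 + 0 + 2 = 5
Proposal G has the highest total.

Proposal G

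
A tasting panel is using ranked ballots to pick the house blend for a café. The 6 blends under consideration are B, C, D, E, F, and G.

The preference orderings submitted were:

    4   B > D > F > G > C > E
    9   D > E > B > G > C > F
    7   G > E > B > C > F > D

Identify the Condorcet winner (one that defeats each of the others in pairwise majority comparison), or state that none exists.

No Condorcet winner

Head-to-head results (20 voters total):
B vs C: B wins 20–0.
B vs D: B wins 11–9.
B vs E: E wins 16–4.
B vs F: B wins 20–0.
B vs G: B wins 13–7.
C vs D: D wins 13–7.
C vs E: E wins 16–4.
C vs F: C wins 16–4.
C vs G: G wins 20–0.
D vs E: D wins 13–7.
D vs F: D wins 13–7.
D vs G: D wins 13–7.
E vs F: E wins 16–4.
E vs G: G wins 11–9.
F vs G: G wins 16–4.
No candidate beats all others: B beats D beats E beats B, a majority cycle.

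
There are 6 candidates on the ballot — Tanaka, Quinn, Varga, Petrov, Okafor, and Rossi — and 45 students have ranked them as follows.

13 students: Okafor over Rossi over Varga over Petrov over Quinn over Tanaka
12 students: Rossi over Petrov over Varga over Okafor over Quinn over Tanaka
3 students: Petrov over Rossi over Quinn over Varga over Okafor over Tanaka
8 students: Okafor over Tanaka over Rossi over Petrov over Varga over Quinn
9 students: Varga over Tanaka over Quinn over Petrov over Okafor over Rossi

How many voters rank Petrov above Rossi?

12

Ballots ranking Petrov above Rossi: 3+9 = 12.
Ballots ranking Rossi above Petrov: 13+12+8 = 33.
So 12 of 45 voters prefer Petrov to Rossi.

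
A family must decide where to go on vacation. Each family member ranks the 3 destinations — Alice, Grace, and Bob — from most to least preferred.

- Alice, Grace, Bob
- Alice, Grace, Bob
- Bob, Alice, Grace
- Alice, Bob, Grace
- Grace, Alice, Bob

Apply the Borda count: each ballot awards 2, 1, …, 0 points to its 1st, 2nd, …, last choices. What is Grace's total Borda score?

Borda scores:
  Alice: 2 + 2 + 1 + 2 + 1 = 8
  Grace: 1 + 1 + 0 + 0 + 2 = 4
  Bob: 0 + 0 + 2 + 1 + 0 = 3

4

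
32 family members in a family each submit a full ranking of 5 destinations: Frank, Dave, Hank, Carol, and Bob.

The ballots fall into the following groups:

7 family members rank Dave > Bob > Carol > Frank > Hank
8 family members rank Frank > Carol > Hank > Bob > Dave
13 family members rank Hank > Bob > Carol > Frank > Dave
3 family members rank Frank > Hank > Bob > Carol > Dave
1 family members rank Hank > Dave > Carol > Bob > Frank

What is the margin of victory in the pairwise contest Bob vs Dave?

16

Ballots ranking Bob above Dave: 8+13+3 = 24.
Ballots ranking Dave above Bob: 7+1 = 8.
Bob wins 24–8, a margin of 16.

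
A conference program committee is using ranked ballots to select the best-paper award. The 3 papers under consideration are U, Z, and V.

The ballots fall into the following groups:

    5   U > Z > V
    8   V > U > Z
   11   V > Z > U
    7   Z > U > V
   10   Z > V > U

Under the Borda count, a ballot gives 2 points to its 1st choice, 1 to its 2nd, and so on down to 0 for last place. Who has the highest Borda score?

Borda scores:
  U: 5·2 + 8·1 + 11·0 + 7·1 + 10·0 = 25
  Z: 5·1 + 8·0 + 11·1 + 7·2 + 10·2 = 50
  V: 5·0 + 8·2 + 11·2 + 7·0 + 10·1 = 48
Z has the highest total.

Z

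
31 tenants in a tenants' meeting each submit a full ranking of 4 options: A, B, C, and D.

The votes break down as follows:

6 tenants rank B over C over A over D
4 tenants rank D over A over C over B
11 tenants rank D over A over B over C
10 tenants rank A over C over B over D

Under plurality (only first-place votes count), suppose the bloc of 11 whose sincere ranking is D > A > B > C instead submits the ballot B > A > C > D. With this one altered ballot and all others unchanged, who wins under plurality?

First-place totals with the altered ballot: A 10, B 17, C 0, D 4.
The switch changes the winner from D to B.

B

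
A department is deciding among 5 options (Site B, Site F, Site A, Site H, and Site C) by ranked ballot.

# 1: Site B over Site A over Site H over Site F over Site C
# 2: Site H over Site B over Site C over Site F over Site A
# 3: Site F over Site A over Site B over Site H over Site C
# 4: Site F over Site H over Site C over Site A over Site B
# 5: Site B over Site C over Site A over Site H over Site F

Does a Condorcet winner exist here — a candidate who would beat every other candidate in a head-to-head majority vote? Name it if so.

Head-to-head results (5 voters total):
Site B vs Site F: Site B wins 3–2.
Site B vs Site A: Site B wins 3–2.
Site B vs Site H: Site B wins 3–2.
Site B vs Site C: Site B wins 4–1.
Site F vs Site A: Site F wins 3–2.
Site F vs Site H: Site H wins 3–2.
Site F vs Site C: Site F wins 3–2.
Site A vs Site H: Site A wins 3–2.
Site A vs Site C: Site C wins 3–2.
Site H vs Site C: Site H wins 4–1.
Site B beats each rival — Site F (3–2), Site A (3–2), Site H (3–2), Site C (4–1) — so Site B is the Condorcet winner.

Site B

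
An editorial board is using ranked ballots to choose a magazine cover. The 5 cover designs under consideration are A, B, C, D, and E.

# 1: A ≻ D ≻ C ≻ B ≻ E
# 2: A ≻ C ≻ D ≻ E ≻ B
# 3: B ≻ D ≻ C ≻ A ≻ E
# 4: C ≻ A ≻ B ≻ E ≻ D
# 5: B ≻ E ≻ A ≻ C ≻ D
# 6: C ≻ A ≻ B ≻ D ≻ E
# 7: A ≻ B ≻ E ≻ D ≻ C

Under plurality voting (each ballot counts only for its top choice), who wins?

A

First-place vote totals:
  A: 3
  B: 2
  C: 2
  D: 0
  E: 0
A has the most first-place votes.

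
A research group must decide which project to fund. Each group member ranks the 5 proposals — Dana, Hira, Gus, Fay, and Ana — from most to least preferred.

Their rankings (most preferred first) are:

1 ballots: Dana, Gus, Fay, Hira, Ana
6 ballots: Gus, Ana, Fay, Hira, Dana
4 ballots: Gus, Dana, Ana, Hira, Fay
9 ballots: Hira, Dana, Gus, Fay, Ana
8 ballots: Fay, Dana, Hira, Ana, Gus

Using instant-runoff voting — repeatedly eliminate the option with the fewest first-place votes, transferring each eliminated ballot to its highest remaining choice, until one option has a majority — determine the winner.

Round 1: Gus 10, Hira 9, Fay 8, Dana 1, Ana 0. Ana has the fewest and is eliminated.
Round 2: Gus 10, Hira 9, Fay 8, Dana 1. Dana has the fewest and is eliminated.
Round 3: Gus 11, Hira 9, Fay 8. Fay has the fewest and is eliminated.
Round 4: Hira 17, Gus 11. Hira has a majority.

Hira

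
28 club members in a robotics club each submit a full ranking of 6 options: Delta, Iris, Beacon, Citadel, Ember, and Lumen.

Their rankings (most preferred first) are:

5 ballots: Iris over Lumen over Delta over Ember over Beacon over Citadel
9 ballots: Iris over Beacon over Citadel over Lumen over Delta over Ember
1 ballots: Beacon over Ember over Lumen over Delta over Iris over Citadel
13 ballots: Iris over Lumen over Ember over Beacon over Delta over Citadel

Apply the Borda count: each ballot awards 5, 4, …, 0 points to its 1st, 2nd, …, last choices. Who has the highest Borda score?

Borda scores:
  Delta: 5·3 + 9·1 + 2 + 13·1 = 39
  Iris: 5·5 + 9·5 + 1 + 13·5 = 136
  Beacon: 5·1 + 9·4 + 5 + 13·2 = 72
  Citadel: 5·0 + 9·3 + 0 + 13·0 = 27
  Ember: 5·2 + 9·0 + 4 + 13·3 = 53
  Lumen: 5·4 + 9·2 + 3 + 13·4 = 93
Iris has the highest total.

Iris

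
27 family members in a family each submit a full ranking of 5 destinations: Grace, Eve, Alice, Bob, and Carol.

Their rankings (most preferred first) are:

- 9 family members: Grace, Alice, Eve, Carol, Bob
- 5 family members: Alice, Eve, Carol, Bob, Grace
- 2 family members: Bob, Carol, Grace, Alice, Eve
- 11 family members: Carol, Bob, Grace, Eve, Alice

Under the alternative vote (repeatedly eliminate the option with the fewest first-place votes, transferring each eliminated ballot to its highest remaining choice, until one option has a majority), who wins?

Carol

Round 1: Carol 11, Grace 9, Alice 5, Bob 2, Eve 0. Eve has the fewest and is eliminated.
Round 2: Carol 11, Grace 9, Alice 5, Bob 2. Bob has the fewest and is eliminated.
Round 3: Carol 13, Grace 9, Alice 5. Alice has the fewest and is eliminated.
Round 4: Carol 18, Grace 9. Carol has a majority.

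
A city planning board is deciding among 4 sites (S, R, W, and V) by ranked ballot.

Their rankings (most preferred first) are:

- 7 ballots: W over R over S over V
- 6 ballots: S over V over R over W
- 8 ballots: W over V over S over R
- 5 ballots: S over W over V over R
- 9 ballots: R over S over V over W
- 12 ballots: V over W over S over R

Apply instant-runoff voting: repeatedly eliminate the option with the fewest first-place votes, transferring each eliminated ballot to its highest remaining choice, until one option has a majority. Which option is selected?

W

Round 1: W 15, V 12, S 11, R 9. R has the fewest and is eliminated.
Round 2: S 20, W 15, V 12. V has the fewest and is eliminated.
Round 3: W 27, S 20. W has a majority.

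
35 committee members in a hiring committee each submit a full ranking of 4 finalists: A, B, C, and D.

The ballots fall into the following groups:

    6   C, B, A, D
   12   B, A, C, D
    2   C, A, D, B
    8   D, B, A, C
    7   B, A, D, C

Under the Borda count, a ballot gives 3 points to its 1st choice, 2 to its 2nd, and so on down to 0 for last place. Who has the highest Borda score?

Borda scores:
  A: 6·1 + 12·2 + 2·2 + 8·1 + 7·2 = 56
  B: 6·2 + 12·3 + 2·0 + 8·2 + 7·3 = 85
  C: 6·3 + 12·1 + 2·3 + 8·0 + 7·0 = 36
  D: 6·0 + 12·0 + 2·1 + 8·3 + 7·1 = 33
B has the highest total.

B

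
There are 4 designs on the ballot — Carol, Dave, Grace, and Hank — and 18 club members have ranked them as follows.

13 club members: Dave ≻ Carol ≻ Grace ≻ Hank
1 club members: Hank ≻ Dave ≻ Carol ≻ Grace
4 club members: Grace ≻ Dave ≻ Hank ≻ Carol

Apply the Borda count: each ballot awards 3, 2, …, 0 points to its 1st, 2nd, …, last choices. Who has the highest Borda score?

Dave

Borda scores:
  Carol: 13·2 + 1 + 4·0 = 27
  Dave: 13·3 + 2 + 4·2 = 49
  Grace: 13·1 + 0 + 4·3 = 25
  Hank: 13·0 + 3 + 4·1 = 7
Dave has the highest total.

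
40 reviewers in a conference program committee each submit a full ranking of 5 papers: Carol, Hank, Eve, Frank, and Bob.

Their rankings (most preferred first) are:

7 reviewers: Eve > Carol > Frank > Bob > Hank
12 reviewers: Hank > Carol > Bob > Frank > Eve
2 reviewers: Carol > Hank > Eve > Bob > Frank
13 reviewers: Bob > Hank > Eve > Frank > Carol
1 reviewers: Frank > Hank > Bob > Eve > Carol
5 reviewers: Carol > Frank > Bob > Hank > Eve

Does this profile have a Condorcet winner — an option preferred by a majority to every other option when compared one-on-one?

No

Head-to-head results (40 voters total):
Carol vs Hank: Hank wins 26–14.
Carol vs Eve: Eve wins 21–19.
Carol vs Frank: Carol wins 26–14.
Carol vs Bob: Carol wins 26–14.
Hank vs Eve: Hank wins 33–7.
Hank vs Frank: Hank wins 27–13.
Hank vs Bob: Bob wins 25–15.
Eve vs Frank: Eve wins 22–18.
Eve vs Bob: Bob wins 31–9.
Frank vs Bob: Bob wins 27–13.
No candidate beats all others: Carol beats Bob beats Hank beats Carol, a majority cycle.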